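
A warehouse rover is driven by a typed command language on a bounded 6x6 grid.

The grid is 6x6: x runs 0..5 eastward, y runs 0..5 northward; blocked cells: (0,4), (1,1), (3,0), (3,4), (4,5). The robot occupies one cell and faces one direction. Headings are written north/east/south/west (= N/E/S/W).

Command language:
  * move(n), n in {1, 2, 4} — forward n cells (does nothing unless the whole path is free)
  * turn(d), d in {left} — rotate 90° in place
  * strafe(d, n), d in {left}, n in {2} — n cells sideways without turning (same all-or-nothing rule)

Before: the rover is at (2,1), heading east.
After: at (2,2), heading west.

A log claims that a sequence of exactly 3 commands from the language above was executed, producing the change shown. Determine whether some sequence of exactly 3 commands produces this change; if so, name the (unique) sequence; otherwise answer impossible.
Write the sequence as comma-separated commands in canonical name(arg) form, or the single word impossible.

turn(left), move(1), turn(left)

key: cell and facing (now W) both changed — the 3 commands mix motion and turning
initial: at (2,1), heading east
1. turn(left) → at (2,1), heading north
2. move(1) → at (2,2), heading north
3. turn(left) → at (2,2), heading west
uniquely the one of 125 3-step routes that fits.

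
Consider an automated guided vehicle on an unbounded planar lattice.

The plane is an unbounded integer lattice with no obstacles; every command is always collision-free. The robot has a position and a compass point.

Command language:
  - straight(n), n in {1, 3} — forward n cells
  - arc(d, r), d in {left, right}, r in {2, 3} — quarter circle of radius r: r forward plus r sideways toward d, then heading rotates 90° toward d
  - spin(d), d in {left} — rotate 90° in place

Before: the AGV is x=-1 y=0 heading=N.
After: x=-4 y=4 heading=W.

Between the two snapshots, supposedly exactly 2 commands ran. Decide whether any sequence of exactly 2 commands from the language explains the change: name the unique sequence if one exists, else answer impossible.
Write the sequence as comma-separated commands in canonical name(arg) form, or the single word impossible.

key: order matters: swapping straight(1) and arc(left, 3) lands elsewhere
t0: x=-1 y=0 heading=N
step 1 (straight(1)): x=-1 y=1 heading=N
step 2 (arc(left, 3)): x=-4 y=4 heading=W
no rival 2-sequence matches.

straight(1), arc(left, 3)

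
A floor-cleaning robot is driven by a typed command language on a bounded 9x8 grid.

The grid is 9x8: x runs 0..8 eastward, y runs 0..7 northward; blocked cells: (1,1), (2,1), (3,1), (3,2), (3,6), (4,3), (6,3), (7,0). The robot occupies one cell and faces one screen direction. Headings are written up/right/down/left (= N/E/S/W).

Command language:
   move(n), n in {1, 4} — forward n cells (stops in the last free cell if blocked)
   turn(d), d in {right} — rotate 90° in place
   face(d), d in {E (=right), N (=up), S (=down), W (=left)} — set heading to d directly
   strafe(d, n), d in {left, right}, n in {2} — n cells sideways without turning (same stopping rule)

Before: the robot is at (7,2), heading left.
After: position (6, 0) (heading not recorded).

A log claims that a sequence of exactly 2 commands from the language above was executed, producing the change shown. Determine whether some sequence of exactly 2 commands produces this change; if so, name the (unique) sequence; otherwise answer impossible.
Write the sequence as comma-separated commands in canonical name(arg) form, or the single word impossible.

key: order matters: swapping move(1) and strafe(left, 2) lands elsewhere
begin: at (7,2), heading left
1. move(1) → at (6,2), heading left
2. strafe(left, 2) → at (6,0), heading left
no rival 2-sequence matches.

move(1), strafe(left, 2)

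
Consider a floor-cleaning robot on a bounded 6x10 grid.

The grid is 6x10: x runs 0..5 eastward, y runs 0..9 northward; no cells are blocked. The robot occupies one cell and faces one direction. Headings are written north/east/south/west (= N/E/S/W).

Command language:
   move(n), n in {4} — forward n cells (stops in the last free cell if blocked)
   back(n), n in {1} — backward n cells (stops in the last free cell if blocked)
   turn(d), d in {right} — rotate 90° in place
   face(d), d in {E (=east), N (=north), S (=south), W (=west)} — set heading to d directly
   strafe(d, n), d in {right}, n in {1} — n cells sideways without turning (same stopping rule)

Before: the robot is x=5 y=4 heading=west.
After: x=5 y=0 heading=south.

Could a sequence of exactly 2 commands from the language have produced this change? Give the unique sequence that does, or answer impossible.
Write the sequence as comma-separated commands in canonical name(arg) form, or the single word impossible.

key: position moved to (5,0) AND the heading swung to S — translation plus rotation needed
t0: x=5 y=4 heading=west
t=1 face(S) ⇒ x=5 y=4 heading=south
t=2 move(4) ⇒ x=5 y=0 heading=south
all 64 alternatives checked — unique.

face(S), move(4)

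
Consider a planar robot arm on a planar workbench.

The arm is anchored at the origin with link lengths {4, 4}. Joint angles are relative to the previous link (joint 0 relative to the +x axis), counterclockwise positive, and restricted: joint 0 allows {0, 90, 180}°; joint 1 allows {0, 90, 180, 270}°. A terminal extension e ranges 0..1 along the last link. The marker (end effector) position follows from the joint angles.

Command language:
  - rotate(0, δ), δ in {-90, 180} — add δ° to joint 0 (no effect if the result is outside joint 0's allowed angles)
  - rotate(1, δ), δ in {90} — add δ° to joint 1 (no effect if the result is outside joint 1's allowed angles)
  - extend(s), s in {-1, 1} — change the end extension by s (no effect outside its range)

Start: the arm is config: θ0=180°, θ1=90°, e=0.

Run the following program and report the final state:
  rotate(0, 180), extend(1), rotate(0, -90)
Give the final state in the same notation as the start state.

config: θ0=0°, θ1=90°, e=1

from: config: θ0=180°, θ1=90°, e=0
1. rotate(0, 180) → config: θ0=0°, θ1=90°, e=0
2. extend(1) → config: θ0=0°, θ1=90°, e=1
3. rotate(0, -90) → config: θ0=0°, θ1=90°, e=1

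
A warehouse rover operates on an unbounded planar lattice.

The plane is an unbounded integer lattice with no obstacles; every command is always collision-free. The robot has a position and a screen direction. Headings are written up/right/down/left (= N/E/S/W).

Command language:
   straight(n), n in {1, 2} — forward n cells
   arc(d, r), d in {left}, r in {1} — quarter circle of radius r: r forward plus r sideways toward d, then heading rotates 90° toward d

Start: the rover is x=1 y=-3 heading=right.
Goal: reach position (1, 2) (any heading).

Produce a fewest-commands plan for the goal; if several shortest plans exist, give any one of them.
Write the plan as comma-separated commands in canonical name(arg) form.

start: x=1 y=-3 heading=right
step 1 (arc(left, 1)): x=2 y=-2 heading=up
step 2 (straight(2)): x=2 y=0 heading=up
step 3 (straight(1)): x=2 y=1 heading=up
step 4 (arc(left, 1)): x=1 y=2 heading=left
nothing shorter than 4 reaches the goal.

arc(left, 1), straight(2), straight(1), arc(left, 1)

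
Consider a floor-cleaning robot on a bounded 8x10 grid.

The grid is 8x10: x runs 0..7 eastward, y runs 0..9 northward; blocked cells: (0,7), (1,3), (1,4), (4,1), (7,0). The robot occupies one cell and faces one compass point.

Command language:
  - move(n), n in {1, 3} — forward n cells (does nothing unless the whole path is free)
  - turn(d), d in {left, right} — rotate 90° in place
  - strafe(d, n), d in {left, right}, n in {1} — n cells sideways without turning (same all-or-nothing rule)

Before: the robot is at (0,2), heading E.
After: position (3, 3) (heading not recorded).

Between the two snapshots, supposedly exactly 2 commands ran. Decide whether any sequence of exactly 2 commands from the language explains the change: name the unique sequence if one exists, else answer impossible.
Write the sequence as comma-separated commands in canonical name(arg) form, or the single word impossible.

move(3), strafe(left, 1)

key: order matters: swapping move(3) and strafe(left, 1) lands elsewhere
start: at (0,2), heading E
t=1 move(3) ⇒ at (3,2), heading E
t=2 strafe(left, 1) ⇒ at (3,3), heading E
all 36 alternatives checked — unique.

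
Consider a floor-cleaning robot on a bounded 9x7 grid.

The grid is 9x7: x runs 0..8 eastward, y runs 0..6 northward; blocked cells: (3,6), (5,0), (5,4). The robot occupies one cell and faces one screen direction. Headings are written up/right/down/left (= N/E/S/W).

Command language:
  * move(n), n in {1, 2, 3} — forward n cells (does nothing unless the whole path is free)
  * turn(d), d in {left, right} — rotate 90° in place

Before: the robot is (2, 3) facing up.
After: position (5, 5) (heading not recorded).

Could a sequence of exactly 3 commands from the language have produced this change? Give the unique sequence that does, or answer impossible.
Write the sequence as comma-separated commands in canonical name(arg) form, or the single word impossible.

move(2), turn(right), move(3)

key: order matters: swapping move(2) and move(3) lands elsewhere
initial: (2, 3) facing up
[1] after move(2): (2, 5) facing up
[2] after turn(right): (2, 5) facing right
[3] after move(3): (5, 5) facing right
uniquely the one of 125 3-step routes that fits.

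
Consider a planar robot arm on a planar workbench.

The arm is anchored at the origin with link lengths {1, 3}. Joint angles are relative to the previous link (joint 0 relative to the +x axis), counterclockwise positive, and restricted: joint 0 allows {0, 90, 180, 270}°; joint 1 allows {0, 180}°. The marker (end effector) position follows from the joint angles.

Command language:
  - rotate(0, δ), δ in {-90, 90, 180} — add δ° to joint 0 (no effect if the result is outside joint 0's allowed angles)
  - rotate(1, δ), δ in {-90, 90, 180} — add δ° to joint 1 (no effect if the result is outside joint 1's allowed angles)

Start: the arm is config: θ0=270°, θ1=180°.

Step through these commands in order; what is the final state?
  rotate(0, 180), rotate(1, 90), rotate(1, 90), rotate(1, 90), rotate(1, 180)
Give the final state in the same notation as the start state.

config: θ0=90°, θ1=0°

from: config: θ0=270°, θ1=180°
[1] after rotate(0, 180): config: θ0=90°, θ1=180°
[2] after rotate(1, 90): config: θ0=90°, θ1=180°
[3] after rotate(1, 90): config: θ0=90°, θ1=180°
[4] after rotate(1, 90): config: θ0=90°, θ1=180°
[5] after rotate(1, 180): config: θ0=90°, θ1=0°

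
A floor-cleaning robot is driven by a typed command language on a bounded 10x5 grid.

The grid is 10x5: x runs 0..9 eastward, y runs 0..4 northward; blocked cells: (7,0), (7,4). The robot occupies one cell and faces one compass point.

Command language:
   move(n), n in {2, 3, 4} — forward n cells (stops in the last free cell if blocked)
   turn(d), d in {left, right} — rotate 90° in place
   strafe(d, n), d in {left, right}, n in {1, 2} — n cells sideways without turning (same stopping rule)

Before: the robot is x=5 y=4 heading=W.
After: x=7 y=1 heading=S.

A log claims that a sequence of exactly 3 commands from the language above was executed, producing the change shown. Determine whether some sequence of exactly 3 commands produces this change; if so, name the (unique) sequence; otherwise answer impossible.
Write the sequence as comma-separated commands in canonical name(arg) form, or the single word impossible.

turn(left), move(3), strafe(left, 2)

key: order matters: swapping turn(left) and strafe(left, 2) lands elsewhere
initial: x=5 y=4 heading=W
[1] after turn(left): x=5 y=4 heading=S
[2] after move(3): x=5 y=1 heading=S
[3] after strafe(left, 2): x=7 y=1 heading=S
all 729 alternatives checked — unique.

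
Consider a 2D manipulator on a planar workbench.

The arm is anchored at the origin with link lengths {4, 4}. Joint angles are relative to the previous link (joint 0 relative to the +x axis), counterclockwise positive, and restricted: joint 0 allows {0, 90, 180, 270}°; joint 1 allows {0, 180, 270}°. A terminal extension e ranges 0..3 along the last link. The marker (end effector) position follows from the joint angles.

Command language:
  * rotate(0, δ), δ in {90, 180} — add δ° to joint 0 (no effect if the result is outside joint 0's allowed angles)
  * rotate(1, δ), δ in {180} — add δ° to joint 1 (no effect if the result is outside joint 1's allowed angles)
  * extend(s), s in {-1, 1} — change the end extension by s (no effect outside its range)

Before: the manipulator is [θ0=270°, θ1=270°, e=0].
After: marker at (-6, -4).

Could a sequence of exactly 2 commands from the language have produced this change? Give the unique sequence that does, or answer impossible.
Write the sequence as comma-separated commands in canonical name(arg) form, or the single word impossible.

extend(1), extend(1)

start: [θ0=270°, θ1=270°, e=0]
[1] after extend(1): [θ0=270°, θ1=270°, e=1]
[2] after extend(1): [θ0=270°, θ1=270°, e=2]
no rival 2-sequence matches.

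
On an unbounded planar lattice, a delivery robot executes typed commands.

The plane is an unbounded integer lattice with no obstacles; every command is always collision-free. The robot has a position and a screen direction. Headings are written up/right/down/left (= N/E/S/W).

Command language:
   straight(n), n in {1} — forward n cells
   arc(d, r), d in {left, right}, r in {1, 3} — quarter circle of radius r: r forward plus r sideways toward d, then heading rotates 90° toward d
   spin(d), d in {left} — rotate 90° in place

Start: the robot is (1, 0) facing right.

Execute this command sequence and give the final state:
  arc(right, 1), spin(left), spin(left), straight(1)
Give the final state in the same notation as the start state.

(2, 0) facing up

begin: (1, 0) facing right
1. arc(right, 1) → (2, -1) facing down
2. spin(left) → (2, -1) facing right
3. spin(left) → (2, -1) facing up
4. straight(1) → (2, 0) facing up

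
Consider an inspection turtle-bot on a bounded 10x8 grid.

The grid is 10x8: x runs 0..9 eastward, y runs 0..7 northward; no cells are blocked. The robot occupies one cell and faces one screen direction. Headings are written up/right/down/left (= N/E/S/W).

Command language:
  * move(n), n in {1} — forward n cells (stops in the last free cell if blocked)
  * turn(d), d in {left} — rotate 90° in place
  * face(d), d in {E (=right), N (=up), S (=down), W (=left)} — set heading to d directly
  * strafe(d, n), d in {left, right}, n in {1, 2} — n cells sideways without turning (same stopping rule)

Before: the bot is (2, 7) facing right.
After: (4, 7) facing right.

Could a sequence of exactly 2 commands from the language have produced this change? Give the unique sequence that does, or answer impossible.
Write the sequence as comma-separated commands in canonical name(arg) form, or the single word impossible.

move(1), move(1)

key: still facing E at the end — nothing in the sequence rotates
t0: (2, 7) facing right
t=1 move(1) ⇒ (3, 7) facing right
t=2 move(1) ⇒ (4, 7) facing right
uniquely the one of 100 2-step routes that fits.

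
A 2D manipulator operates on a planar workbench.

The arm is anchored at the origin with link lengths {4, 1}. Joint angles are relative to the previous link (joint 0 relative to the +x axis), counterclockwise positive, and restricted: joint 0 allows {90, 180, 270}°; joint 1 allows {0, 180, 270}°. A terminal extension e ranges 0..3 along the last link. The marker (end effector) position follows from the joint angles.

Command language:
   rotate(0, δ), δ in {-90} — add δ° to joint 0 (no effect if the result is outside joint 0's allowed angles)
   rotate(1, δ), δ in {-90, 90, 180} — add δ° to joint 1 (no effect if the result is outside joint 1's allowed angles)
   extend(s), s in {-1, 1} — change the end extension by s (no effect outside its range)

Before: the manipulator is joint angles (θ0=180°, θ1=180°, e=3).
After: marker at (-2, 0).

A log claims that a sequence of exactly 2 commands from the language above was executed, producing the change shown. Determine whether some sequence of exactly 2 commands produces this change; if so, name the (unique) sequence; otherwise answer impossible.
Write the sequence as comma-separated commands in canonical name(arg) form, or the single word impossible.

initial: joint angles (θ0=180°, θ1=180°, e=3)
step 1 (extend(-1)): joint angles (θ0=180°, θ1=180°, e=2)
step 2 (extend(-1)): joint angles (θ0=180°, θ1=180°, e=1)
no other 2-command option fits: unique.

extend(-1), extend(-1)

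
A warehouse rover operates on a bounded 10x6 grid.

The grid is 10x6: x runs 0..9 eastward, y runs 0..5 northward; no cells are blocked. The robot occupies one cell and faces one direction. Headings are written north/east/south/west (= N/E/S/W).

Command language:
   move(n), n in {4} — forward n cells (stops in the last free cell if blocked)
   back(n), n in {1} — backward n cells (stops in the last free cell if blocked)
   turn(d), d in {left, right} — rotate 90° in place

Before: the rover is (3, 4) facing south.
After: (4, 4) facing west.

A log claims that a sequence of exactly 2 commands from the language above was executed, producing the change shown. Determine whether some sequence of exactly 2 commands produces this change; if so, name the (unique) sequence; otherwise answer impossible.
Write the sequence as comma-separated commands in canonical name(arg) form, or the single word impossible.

turn(right), back(1)

key: position moved to (4,4) AND the heading swung to W — translation plus rotation needed
begin: (3, 4) facing south
step 1 (turn(right)): (3, 4) facing west
step 2 (back(1)): (4, 4) facing west
uniquely the one of 16 2-step routes that fits.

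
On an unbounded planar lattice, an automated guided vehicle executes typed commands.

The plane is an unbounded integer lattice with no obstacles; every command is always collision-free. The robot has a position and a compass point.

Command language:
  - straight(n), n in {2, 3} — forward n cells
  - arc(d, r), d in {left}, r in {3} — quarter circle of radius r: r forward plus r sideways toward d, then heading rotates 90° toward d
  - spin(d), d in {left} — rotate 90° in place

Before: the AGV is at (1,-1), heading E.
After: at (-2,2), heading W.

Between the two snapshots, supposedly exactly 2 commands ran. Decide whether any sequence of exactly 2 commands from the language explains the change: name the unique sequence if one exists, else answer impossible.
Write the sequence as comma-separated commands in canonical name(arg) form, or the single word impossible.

key: position moved to (-2,2) AND the heading swung to W — translation plus rotation needed
initial: at (1,-1), heading E
1. spin(left) → at (1,-1), heading N
2. arc(left, 3) → at (-2,2), heading W
no other 2-command option fits: unique.

spin(left), arc(left, 3)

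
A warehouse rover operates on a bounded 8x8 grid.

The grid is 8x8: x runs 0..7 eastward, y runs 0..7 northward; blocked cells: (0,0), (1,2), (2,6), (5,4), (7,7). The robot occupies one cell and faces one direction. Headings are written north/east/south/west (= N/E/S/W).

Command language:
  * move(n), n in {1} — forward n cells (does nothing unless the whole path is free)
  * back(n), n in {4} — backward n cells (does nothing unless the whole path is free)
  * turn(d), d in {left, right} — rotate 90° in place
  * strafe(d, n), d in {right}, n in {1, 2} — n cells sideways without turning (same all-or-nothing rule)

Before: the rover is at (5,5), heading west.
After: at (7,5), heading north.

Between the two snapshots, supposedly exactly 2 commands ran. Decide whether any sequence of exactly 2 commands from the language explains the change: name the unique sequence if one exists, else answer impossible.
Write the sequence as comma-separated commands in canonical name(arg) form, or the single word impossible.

key: position moved to (7,5) AND the heading swung to N — translation plus rotation needed
initial: at (5,5), heading west
t=1 turn(right) ⇒ at (5,5), heading north
t=2 strafe(right, 2) ⇒ at (7,5), heading north
no rival 2-sequence matches.

turn(right), strafe(right, 2)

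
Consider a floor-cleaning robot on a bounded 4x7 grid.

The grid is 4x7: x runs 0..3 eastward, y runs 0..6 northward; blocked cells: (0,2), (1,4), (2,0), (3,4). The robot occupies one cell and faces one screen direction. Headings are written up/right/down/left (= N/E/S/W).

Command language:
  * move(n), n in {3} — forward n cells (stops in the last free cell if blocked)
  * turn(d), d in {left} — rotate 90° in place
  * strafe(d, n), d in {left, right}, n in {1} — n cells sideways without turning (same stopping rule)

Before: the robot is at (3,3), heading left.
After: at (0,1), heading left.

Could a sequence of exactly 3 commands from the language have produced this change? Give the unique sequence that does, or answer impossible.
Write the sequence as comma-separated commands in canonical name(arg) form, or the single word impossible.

key: still facing W at the end — nothing in the sequence rotates
start: at (3,3), heading left
step 1 (strafe(left, 1)): at (3,2), heading left
step 2 (strafe(left, 1)): at (3,1), heading left
step 3 (move(3)): at (0,1), heading left
uniquely the one of 64 3-step routes that fits.

strafe(left, 1), strafe(left, 1), move(3)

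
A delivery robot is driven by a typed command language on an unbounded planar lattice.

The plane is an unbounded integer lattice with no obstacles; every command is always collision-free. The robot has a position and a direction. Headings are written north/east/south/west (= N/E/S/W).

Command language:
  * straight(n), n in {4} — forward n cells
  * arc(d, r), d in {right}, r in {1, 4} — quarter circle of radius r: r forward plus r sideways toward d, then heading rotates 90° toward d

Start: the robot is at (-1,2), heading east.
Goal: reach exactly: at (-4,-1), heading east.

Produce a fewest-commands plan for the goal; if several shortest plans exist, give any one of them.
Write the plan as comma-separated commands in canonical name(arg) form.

arc(right, 1), arc(right, 4), arc(right, 1), arc(right, 1)

initial: at (-1,2), heading east
[1] after arc(right, 1): at (0,1), heading south
[2] after arc(right, 4): at (-4,-3), heading west
[3] after arc(right, 1): at (-5,-2), heading north
[4] after arc(right, 1): at (-4,-1), heading east
no 3-step plan works, so 4 is optimal.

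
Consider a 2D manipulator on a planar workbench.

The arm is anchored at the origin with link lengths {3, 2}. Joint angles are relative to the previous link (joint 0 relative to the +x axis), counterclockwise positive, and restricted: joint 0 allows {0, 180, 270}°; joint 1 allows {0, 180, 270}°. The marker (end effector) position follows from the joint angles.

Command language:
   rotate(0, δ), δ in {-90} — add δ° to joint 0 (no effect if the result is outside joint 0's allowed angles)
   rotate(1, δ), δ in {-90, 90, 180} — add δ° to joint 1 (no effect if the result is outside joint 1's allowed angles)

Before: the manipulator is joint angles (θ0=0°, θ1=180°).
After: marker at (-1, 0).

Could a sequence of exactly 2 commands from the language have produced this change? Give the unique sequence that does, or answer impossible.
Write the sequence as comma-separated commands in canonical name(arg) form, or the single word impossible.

t0: joint angles (θ0=0°, θ1=180°)
step 1 (rotate(0, -90)): joint angles (θ0=270°, θ1=180°)
step 2 (rotate(0, -90)): joint angles (θ0=180°, θ1=180°)
all 16 alternatives checked — unique.

rotate(0, -90), rotate(0, -90)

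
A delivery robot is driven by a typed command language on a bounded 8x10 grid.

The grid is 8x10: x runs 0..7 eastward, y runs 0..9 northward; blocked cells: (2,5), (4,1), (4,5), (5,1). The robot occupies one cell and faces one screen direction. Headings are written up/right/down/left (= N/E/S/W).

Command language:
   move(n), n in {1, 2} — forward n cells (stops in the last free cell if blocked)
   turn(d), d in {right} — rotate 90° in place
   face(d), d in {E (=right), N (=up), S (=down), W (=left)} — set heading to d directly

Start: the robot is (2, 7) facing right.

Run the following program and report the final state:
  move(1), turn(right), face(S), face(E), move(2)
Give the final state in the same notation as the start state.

begin: (2, 7) facing right
t=1 move(1) ⇒ (3, 7) facing right
t=2 turn(right) ⇒ (3, 7) facing down
t=3 face(S) ⇒ (3, 7) facing down
t=4 face(E) ⇒ (3, 7) facing right
t=5 move(2) ⇒ (5, 7) facing right

(5, 7) facing right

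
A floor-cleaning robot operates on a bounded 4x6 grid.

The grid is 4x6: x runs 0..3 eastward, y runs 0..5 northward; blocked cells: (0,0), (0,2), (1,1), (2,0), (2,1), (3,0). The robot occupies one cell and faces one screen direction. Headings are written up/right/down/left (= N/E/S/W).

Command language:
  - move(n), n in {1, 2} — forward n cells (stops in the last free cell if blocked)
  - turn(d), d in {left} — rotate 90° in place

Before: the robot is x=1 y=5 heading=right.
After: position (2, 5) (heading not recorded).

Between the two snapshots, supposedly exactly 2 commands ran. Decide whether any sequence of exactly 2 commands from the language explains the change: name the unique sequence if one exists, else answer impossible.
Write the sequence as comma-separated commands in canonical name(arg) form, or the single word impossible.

move(1), turn(left)

key: order matters: swapping move(1) and turn(left) lands elsewhere
initial: x=1 y=5 heading=right
t=1 move(1) ⇒ x=2 y=5 heading=right
t=2 turn(left) ⇒ x=2 y=5 heading=up
all 9 alternatives checked — unique.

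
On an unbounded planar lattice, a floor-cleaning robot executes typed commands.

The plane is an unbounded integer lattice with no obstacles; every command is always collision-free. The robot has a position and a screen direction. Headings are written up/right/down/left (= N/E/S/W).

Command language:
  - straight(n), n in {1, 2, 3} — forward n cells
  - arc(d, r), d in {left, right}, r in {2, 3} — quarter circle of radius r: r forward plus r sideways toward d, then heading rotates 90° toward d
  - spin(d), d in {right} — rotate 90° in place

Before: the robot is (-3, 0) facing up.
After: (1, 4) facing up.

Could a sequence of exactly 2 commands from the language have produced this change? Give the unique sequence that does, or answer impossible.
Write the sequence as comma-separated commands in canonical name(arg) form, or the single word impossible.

arc(right, 2), arc(left, 2)

key: heading stays N — rotations cancel among the 2 commands
from: (-3, 0) facing up
1. arc(right, 2) → (-1, 2) facing right
2. arc(left, 2) → (1, 4) facing up
no rival 2-sequence matches.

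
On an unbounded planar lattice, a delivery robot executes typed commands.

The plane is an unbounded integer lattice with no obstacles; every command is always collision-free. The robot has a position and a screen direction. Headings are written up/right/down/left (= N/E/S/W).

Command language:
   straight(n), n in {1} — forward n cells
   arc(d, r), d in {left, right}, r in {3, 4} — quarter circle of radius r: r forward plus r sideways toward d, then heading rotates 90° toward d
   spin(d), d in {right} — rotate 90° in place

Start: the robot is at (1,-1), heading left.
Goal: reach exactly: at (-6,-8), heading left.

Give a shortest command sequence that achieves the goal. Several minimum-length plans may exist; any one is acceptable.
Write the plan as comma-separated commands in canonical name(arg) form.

arc(left, 3), arc(right, 4)

initial: at (1,-1), heading left
step 1 (arc(left, 3)): at (-2,-4), heading down
step 2 (arc(right, 4)): at (-6,-8), heading left
nothing shorter than 2 reaches the goal.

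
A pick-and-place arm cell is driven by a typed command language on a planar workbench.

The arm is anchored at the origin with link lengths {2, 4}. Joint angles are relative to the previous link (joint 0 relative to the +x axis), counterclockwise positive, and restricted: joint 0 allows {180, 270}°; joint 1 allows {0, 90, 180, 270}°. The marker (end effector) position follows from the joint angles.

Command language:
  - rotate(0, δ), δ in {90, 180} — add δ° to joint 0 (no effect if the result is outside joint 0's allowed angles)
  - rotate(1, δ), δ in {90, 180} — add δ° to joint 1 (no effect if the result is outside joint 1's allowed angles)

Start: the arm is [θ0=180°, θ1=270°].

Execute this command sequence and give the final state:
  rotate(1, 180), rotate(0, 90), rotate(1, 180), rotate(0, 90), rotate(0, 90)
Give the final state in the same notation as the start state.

from: [θ0=180°, θ1=270°]
step 1 (rotate(1, 180)): [θ0=180°, θ1=90°]
step 2 (rotate(0, 90)): [θ0=270°, θ1=90°]
step 3 (rotate(1, 180)): [θ0=270°, θ1=270°]
step 4 (rotate(0, 90)): [θ0=270°, θ1=270°]
step 5 (rotate(0, 90)): [θ0=270°, θ1=270°]

[θ0=270°, θ1=270°]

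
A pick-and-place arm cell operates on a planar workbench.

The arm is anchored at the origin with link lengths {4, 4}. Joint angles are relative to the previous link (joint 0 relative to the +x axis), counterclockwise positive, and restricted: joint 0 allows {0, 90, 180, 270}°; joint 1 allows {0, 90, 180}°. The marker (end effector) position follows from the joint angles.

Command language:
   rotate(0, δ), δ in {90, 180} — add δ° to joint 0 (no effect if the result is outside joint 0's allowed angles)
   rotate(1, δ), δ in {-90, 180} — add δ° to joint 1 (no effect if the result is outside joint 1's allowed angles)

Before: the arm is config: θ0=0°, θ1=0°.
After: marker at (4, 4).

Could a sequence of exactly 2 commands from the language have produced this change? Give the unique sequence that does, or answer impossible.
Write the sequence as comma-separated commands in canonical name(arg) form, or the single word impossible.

rotate(1, 180), rotate(1, -90)

key: order matters: swapping rotate(1, 180) and rotate(1, -90) lands elsewhere
start: config: θ0=0°, θ1=0°
step 1 (rotate(1, 180)): config: θ0=0°, θ1=180°
step 2 (rotate(1, -90)): config: θ0=0°, θ1=90°
uniquely the one of 16 2-step routes that fits.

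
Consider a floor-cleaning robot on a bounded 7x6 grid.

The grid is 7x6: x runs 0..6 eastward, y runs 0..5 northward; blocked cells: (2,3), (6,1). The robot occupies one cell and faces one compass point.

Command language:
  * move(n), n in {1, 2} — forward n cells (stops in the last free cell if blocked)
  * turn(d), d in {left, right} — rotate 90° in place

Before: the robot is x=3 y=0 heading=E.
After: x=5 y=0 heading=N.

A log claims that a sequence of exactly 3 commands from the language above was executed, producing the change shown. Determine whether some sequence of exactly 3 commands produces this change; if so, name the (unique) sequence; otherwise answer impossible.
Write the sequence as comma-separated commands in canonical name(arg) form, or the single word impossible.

key: order matters: swapping move(1) and turn(left) lands elsewhere
t0: x=3 y=0 heading=E
t=1 move(1) ⇒ x=4 y=0 heading=E
t=2 move(1) ⇒ x=5 y=0 heading=E
t=3 turn(left) ⇒ x=5 y=0 heading=N
no rival 3-sequence matches.

move(1), move(1), turn(left)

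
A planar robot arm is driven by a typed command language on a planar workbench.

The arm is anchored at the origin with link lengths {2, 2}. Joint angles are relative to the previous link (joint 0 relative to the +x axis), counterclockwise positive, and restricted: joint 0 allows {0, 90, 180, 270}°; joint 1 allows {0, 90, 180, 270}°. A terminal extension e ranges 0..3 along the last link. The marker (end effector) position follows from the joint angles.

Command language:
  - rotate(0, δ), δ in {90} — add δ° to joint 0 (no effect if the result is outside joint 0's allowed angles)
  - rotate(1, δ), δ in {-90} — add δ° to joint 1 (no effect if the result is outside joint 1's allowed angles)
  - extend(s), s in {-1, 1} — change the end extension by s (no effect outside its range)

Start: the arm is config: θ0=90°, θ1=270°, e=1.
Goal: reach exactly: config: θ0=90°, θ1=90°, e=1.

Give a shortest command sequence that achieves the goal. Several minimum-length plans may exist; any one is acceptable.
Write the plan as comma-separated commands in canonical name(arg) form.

rotate(1, -90), rotate(1, -90)

t0: config: θ0=90°, θ1=270°, e=1
step 1 (rotate(1, -90)): config: θ0=90°, θ1=180°, e=1
step 2 (rotate(1, -90)): config: θ0=90°, θ1=90°, e=1
minimal: 2 command(s), checked below 2.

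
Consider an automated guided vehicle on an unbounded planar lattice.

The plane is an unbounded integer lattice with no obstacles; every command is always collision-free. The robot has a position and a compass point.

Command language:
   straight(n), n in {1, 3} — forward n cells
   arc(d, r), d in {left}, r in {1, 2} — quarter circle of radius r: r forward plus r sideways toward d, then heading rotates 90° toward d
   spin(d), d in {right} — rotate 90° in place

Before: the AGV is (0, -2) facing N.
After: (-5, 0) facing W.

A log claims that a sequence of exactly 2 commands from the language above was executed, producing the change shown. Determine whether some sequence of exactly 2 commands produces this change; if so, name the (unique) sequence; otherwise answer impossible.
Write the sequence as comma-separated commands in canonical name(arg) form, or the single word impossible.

arc(left, 2), straight(3)

key: order matters: swapping arc(left, 2) and straight(3) lands elsewhere
initial: (0, -2) facing N
t=1 arc(left, 2) ⇒ (-2, 0) facing W
t=2 straight(3) ⇒ (-5, 0) facing W
uniquely the one of 25 2-step routes that fits.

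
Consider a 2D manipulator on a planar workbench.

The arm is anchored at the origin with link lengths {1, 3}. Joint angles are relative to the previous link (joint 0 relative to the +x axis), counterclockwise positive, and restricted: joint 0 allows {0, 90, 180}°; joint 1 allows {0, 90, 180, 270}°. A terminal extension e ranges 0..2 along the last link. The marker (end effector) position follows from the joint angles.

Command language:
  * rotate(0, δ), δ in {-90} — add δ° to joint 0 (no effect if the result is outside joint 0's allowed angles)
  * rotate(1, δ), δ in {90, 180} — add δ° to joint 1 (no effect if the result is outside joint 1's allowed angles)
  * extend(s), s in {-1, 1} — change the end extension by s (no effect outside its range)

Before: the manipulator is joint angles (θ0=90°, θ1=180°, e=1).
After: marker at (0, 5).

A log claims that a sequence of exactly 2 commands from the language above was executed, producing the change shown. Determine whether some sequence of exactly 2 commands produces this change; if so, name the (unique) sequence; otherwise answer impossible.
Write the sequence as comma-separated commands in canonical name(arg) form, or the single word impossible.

begin: joint angles (θ0=90°, θ1=180°, e=1)
1. rotate(1, 90) → joint angles (θ0=90°, θ1=270°, e=1)
2. rotate(1, 90) → joint angles (θ0=90°, θ1=0°, e=1)
uniquely the one of 25 2-step routes that fits.

rotate(1, 90), rotate(1, 90)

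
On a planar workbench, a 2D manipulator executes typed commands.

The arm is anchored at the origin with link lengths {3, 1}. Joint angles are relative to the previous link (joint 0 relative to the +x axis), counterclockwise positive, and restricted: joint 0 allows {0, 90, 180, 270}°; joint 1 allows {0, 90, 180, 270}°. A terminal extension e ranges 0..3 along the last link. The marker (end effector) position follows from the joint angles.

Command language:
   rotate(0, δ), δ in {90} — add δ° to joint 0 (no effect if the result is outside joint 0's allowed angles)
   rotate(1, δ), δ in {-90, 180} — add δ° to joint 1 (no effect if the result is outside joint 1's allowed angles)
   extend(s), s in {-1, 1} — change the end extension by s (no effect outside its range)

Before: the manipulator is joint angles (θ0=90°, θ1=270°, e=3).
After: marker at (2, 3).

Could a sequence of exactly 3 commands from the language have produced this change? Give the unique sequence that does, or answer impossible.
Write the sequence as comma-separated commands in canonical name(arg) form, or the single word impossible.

key: order matters: swapping extend(1) and extend(-1) lands elsewhere
start: joint angles (θ0=90°, θ1=270°, e=3)
t=1 extend(1) ⇒ joint angles (θ0=90°, θ1=270°, e=3)
t=2 extend(-1) ⇒ joint angles (θ0=90°, θ1=270°, e=2)
t=3 extend(-1) ⇒ joint angles (θ0=90°, θ1=270°, e=1)
no other 3-command option fits: unique.

extend(1), extend(-1), extend(-1)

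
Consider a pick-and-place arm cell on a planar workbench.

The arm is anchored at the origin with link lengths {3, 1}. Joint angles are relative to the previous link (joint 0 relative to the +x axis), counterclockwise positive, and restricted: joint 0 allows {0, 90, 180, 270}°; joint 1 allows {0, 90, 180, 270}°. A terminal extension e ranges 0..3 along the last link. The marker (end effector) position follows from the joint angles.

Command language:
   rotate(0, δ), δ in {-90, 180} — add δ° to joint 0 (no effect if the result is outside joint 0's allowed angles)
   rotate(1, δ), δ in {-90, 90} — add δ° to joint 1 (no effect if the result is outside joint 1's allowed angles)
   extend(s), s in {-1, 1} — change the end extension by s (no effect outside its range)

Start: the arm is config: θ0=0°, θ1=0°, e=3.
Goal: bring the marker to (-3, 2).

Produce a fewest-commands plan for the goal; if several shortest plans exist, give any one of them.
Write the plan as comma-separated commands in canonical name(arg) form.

rotate(1, -90), rotate(0, 180), extend(-1), extend(-1)

from: config: θ0=0°, θ1=0°, e=3
step 1 (rotate(1, -90)): config: θ0=0°, θ1=270°, e=3
step 2 (rotate(0, 180)): config: θ0=180°, θ1=270°, e=3
step 3 (extend(-1)): config: θ0=180°, θ1=270°, e=2
step 4 (extend(-1)): config: θ0=180°, θ1=270°, e=1
minimal: 4 command(s), checked below 4.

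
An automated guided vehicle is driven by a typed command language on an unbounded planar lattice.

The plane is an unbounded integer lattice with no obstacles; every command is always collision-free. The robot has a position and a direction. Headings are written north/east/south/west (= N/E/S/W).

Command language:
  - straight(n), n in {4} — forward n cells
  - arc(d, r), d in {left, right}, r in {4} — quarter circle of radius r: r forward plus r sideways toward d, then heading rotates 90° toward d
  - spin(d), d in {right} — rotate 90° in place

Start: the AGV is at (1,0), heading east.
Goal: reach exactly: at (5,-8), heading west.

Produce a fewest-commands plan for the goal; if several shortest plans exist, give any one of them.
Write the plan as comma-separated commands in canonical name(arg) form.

from: at (1,0), heading east
t=1 arc(right, 4) ⇒ at (5,-4), heading south
t=2 straight(4) ⇒ at (5,-8), heading south
t=3 spin(right) ⇒ at (5,-8), heading west
no 2-step plan works, so 3 is optimal.

arc(right, 4), straight(4), spin(right)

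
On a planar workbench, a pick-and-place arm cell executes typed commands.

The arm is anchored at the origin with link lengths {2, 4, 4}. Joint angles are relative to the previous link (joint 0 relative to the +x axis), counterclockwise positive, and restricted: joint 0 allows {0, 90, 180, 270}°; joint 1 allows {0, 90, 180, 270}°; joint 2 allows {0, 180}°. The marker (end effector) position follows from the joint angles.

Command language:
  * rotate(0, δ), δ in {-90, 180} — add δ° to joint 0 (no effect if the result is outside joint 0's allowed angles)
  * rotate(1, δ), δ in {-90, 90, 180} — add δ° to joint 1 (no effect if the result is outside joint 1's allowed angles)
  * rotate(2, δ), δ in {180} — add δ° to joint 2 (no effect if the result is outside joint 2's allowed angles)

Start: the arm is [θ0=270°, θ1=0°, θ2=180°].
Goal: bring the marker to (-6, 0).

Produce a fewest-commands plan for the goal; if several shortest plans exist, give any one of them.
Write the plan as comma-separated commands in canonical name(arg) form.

from: [θ0=270°, θ1=0°, θ2=180°]
[1] after rotate(0, 180): [θ0=90°, θ1=0°, θ2=180°]
[2] after rotate(0, -90): [θ0=0°, θ1=0°, θ2=180°]
[3] after rotate(1, 180): [θ0=0°, θ1=180°, θ2=180°]
[4] after rotate(2, 180): [θ0=0°, θ1=180°, θ2=0°]
nothing shorter than 4 reaches the goal.

rotate(0, 180), rotate(0, -90), rotate(1, 180), rotate(2, 180)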